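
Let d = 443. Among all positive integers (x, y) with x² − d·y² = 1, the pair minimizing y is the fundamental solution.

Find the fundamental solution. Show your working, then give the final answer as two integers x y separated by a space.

442 21

d=443: √d = [21; 21,42] (ℓ=2, even), read p_1/q_1
a_0=21:  p_0=21·1+0=21,  q_0=21·0+1=1
a_1=21:  p_1=21·21+1=442,  q_1=21·1+0=21
→ (442, 21).  Check: 442²=195364, 443·21²=195363, difference 1.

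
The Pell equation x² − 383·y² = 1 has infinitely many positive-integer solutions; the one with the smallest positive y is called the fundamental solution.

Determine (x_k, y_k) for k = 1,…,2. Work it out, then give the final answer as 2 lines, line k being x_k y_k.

18768 959
704475647 35997024

√383 → a₀=19, period (1,1,3,19,3,1,1,38); ℓ=8 even so k=7
k=0  a_k=19  p_k/q_k = 19/1
k=1  a_k=1  p_k/q_k = 20/1
…
k=6  a_k=1  p_k/q_k = 10705/547
k=7  a_k=1  p_k/q_k = 18768/959
→ (18768, 959).  Check: 18768²=352237824, 383·959²=352237823, difference 1.
(x_2, y_2) = (18768·18768 + 383·959·959, 18768·959 + 959·18768) = (704475647, 35997024)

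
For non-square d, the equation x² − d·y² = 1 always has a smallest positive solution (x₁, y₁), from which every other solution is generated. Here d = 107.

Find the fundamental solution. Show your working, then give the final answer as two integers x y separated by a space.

962 93

d=107: √d = [10; 2,1,9,1,2,20] (ℓ=6, even), read p_5/q_5
step 0: (10, 1)  from 10·(1,0) + (0,1)
step 1: (21, 2)  from 2·(10,1) + (1,0)
…
step 4: (331, 32)  from 1·(300,29) + (31,3)
step 5: (962, 93)  from 2·(331,32) + (300,29)
→ (962, 93).  Check: 962²=925444, 107·93²=925443, difference 1.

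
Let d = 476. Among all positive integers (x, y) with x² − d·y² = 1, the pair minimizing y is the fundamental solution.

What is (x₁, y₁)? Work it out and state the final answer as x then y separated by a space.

√476 → a₀=21, period (1,4,2,10,2,4,1,42); ℓ=8 even so k=7
step 0: (21, 1)  from 21·(1,0) + (0,1)
…
step 2: (109, 5)  from 4·(22,1) + (21,1)
step 3: (240, 11)  from 2·(109,5) + (22,1)
…
step 5: (5258, 241)  from 2·(2509,115) + (240,11)
step 6: (23541, 1079)  from 4·(5258,241) + (2509,115)
step 7: (28799, 1320)  from 1·(23541,1079) + (5258,241)
fundamental: x₁=28799, y₁=1320  (since 829382401 − 476·1742400 = 1)

28799 1320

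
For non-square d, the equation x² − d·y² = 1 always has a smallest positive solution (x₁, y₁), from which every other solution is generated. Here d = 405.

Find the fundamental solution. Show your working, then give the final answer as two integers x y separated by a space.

√405 → a₀=20, period (8,40); ℓ=2 even so k=1
step 0: (20, 1)  from 20·(1,0) + (0,1)
step 1: (161, 8)  from 8·(20,1) + (1,0)
→ (161, 8).  Check: 161²=25921, 405·8²=25920, difference 1.

161 8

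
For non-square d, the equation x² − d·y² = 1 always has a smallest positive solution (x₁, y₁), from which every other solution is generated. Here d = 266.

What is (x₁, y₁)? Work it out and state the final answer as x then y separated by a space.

d=266: √d = [16; 3,4,3,32] (ℓ=4, even), read p_3/q_3
i=0: a=16 ⇒ p=16, q=1
…
i=2: a=4 ⇒ p=212, q=13
i=3: a=3 ⇒ p=685, q=42
→ (685, 42).  Check: 685²=469225, 266·42²=469224, difference 1.

685 42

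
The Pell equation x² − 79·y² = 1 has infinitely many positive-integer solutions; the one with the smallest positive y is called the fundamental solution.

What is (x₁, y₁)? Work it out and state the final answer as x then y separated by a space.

80 9

[8; 1,7,1,16] for √79; ℓ=4 ⇒ convergent index 3
step 0: (8, 1)  from 8·(1,0) + (0,1)
step 1: (9, 1)  from 1·(8,1) + (1,0)
step 2: (71, 8)  from 7·(9,1) + (8,1)
step 3: (80, 9)  from 1·(71,8) + (9,1)
(x₁, y₁) = (80, 9);  80² − 79·9² = 1 ✓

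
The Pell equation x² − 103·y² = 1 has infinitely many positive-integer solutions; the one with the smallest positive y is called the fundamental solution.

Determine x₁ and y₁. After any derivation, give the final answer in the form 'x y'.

[10; 6,1,2,1,1,9,1,1,2,1,6,20] for √103; ℓ=12 ⇒ convergent index 11
k=0  a_k=10  p_k/q_k = 10/1
…
k=3  a_k=2  p_k/q_k = 203/20
…
k=5  a_k=1  p_k/q_k = 477/47
k=6  a_k=9  p_k/q_k = 4567/450
…
k=8  a_k=1  p_k/q_k = 9611/947
…
k=10  a_k=1  p_k/q_k = 33877/3338
k=11  a_k=6  p_k/q_k = 227528/22419
→ (227528, 22419).  Check: 227528²=51768990784, 103·22419²=51768990783, difference 1.

227528 22419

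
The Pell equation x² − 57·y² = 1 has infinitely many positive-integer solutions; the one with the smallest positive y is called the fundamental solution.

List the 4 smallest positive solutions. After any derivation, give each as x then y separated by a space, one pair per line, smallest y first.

d=57: √d = [7; 1,1,4,1,1,14] (ℓ=6, even), read p_5/q_5
step 0: (7, 1)  from 7·(1,0) + (0,1)
…
step 4: (83, 11)  from 1·(68,9) + (15,2)
step 5: (151, 20)  from 1·(83,11) + (68,9)
fundamental: x₁=151, y₁=20  (since 22801 − 57·400 = 1)
k=2:  x_2 = 151·151+57·20·20 = 45601,  y_2 = 151·20+20·151 = 6040
k=3:  x_3 = 151·45601+57·20·6040 = 13771351,  y_3 = 151·6040+20·45601 = 1824060
k=4:  x_4 = 151·13771351+57·20·1824060 = 4158902401,  y_4 = 151·1824060+20·13771351 = 550860080

151 20
45601 6040
13771351 1824060
4158902401 550860080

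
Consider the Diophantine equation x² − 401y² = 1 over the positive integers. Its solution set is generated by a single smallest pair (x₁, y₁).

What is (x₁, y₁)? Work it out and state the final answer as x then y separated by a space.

801 40

√401 → a₀=20, period (40); ℓ=1 odd so k=1
step 0: (20, 1)  from 20·(1,0) + (0,1)
step 1: (801, 40)  from 40·(20,1) + (1,0)
(x₁, y₁) = (801, 40);  801² − 401·40² = 1 ✓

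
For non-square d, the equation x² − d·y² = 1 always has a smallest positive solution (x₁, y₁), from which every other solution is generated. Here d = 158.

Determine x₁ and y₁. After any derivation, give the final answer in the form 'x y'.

7743 616

[12; 1,1,3,12,3,1,1,24] for √158; ℓ=8 ⇒ convergent index 7
i=0: a=12 ⇒ p=12, q=1
i=1: a=1 ⇒ p=13, q=1
i=2: a=1 ⇒ p=25, q=2
…
i=6: a=1 ⇒ p=4412, q=351
i=7: a=1 ⇒ p=7743, q=616
fundamental: x₁=7743, y₁=616  (since 59954049 − 158·379456 = 1)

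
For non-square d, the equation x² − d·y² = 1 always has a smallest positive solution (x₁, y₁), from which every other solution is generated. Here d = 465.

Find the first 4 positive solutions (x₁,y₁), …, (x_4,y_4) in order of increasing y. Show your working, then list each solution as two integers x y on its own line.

15871 736
503777281 23362112
15990898437631 741560158368
507583097703505921 23538602523554944

√465 → a₀=21, period (1,1,3,2,2,2,3,1,1,42); ℓ=10 even so k=9
k=0  a_k=21  p_k/q_k = 21/1
k=1  a_k=1  p_k/q_k = 22/1
…
k=3  a_k=3  p_k/q_k = 151/7
k=4  a_k=2  p_k/q_k = 345/16
k=5  a_k=2  p_k/q_k = 841/39
k=6  a_k=2  p_k/q_k = 2027/94
k=7  a_k=3  p_k/q_k = 6922/321
k=8  a_k=1  p_k/q_k = 8949/415
k=9  a_k=1  p_k/q_k = 15871/736
fundamental: x₁=15871, y₁=736  (since 251888641 − 465·541696 = 1)
(15871+736√465)^2 = 503777281 + 23362112√465
(15871+736√465)^3 = 15990898437631 + 741560158368√465
(15871+736√465)^4 = 507583097703505921 + 23538602523554944√465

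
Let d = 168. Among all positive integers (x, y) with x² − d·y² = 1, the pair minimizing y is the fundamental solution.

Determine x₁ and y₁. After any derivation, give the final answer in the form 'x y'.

√168 → a₀=12, period (1,24); ℓ=2 even so k=1
step 0: (12, 1)  from 12·(1,0) + (0,1)
step 1: (13, 1)  from 1·(12,1) + (1,0)
fundamental: x₁=13, y₁=1  (since 169 − 168·1 = 1)

13 1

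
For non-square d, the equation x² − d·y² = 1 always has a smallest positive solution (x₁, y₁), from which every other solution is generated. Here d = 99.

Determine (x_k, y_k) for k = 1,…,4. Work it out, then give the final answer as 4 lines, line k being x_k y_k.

10 1
199 20
3970 399
79201 7960

[9; 1,18] for √99; ℓ=2 ⇒ convergent index 1
k=0  a_k=9  p_k/q_k = 9/1
k=1  a_k=1  p_k/q_k = 10/1
(x₁, y₁) = (10, 1);  10² − 99·1² = 1 ✓
(10+1√99)^2 = 199 + 20√99
(10+1√99)^3 = 3970 + 399√99
(10+1√99)^4 = 79201 + 7960√99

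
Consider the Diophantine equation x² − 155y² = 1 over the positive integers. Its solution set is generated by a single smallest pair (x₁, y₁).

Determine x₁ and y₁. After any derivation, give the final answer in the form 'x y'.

√155 = [12; 2,4,2,24, …], period ℓ=4 (even) → k=3
a_0=12:  p_0=12·1+0=12,  q_0=12·0+1=1
a_1=2:  p_1=2·12+1=25,  q_1=2·1+0=2
a_2=4:  p_2=4·25+12=112,  q_2=4·2+1=9
a_3=2:  p_3=2·112+25=249,  q_3=2·9+2=20
→ (249, 20).  Check: 249²=62001, 155·20²=62000, difference 1.

249 20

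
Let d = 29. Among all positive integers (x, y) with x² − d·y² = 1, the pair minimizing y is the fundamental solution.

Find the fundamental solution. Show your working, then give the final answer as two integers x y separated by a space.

√29 = [5; 2,1,1,2,10, …], period ℓ=5 (odd) → k=9
step 0: (5, 1)  from 5·(1,0) + (0,1)
…
step 2: (16, 3)  from 1·(11,2) + (5,1)
…
step 4: (70, 13)  from 2·(27,5) + (16,3)
step 5: (727, 135)  from 10·(70,13) + (27,5)
…
step 7: (2251, 418)  from 1·(1524,283) + (727,135)
step 8: (3775, 701)  from 1·(2251,418) + (1524,283)
step 9: (9801, 1820)  from 2·(3775,701) + (2251,418)
fundamental: x₁=9801, y₁=1820  (since 96059601 − 29·3312400 = 1)

9801 1820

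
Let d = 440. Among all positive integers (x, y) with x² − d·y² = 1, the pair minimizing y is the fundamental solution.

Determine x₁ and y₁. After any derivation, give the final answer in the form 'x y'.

d=440: √d = [20; 1,40] (ℓ=2, even), read p_1/q_1
k=0  a_k=20  p_k/q_k = 20/1
k=1  a_k=1  p_k/q_k = 21/1
→ (21, 1).  Check: 21²=441, 440·1²=440, difference 1.

21 1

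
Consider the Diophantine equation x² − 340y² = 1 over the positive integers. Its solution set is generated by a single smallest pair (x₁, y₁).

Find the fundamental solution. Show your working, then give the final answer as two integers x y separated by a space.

[18; 2,3,1,1,1,…,3,2,36] for √340; ℓ=14 ⇒ convergent index 13
a_0=18:  p_0=18·1+0=18,  q_0=18·0+1=1
a_1=2:  p_1=2·18+1=37,  q_1=2·1+0=2
a_2=3:  p_2=3·37+18=129,  q_2=3·2+1=7
…
a_5=1:  p_5=1·295+166=461,  q_5=1·16+9=25
a_6=1:  p_6=1·461+295=756,  q_6=1·25+16=41
a_7=8:  p_7=8·756+461=6509,  q_7=8·41+25=353
a_8=1:  p_8=1·6509+756=7265,  q_8=1·353+41=394
…
a_10=1:  p_10=1·13774+7265=21039,  q_10=1·747+394=1141
…
a_12=3:  p_12=3·34813+21039=125478,  q_12=3·1888+1141=6805
a_13=2:  p_13=2·125478+34813=285769,  q_13=2·6805+1888=15498
(x₁, y₁) = (285769, 15498);  285769² − 340·15498² = 1 ✓

285769 15498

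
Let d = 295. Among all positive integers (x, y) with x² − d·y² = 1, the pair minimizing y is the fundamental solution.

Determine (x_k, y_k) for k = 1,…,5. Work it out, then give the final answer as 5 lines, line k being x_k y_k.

2024999 117900
8201241900001 477494764200
33215013292518224999 1933852840020353700
134520737404664024967600001 7832100134376274949528400
544808717447381276777437550624999 31719989880021710940200100589500

[17; 5,1,2,3,2,6,2,3,2,1,5,34] for √295; ℓ=12 ⇒ convergent index 11
step 0: (17, 1)  from 17·(1,0) + (0,1)
…
step 2: (103, 6)  from 1·(86,5) + (17,1)
…
step 4: (979, 57)  from 3·(292,17) + (103,6)
…
step 7: (31208, 1817)  from 2·(14479,843) + (2250,131)
step 8: (108103, 6294)  from 3·(31208,1817) + (14479,843)
step 9: (247414, 14405)  from 2·(108103,6294) + (31208,1817)
step 10: (355517, 20699)  from 1·(247414,14405) + (108103,6294)
step 11: (2024999, 117900)  from 5·(355517,20699) + (247414,14405)
fundamental: x₁=2024999, y₁=117900  (since 4100620950001 − 295·13900410000 = 1)
(x_2, y_2) = (2024999·2024999 + 295·117900·117900, 2024999·117900 + 117900·2024999) = (8201241900001, 477494764200)
(x_3, y_3) = (2024999·8201241900001 + 295·117900·477494764200, 2024999·477494764200 + 117900·8201241900001) = (33215013292518224999, 1933852840020353700)
(x_4, y_4) = (2024999·33215013292518224999 + 295·117900·1933852840020353700, 2024999·1933852840020353700 + 117900·33215013292518224999) = (134520737404664024967600001, 7832100134376274949528400)
(x_5, y_5) = (2024999·134520737404664024967600001 + 295·117900·7832100134376274949528400, 2024999·7832100134376274949528400 + 117900·134520737404664024967600001) = (544808717447381276777437550624999, 31719989880021710940200100589500)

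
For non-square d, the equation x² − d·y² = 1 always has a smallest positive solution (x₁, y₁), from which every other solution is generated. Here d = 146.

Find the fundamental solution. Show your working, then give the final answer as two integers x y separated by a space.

√146 = [12; 12,24, …], period ℓ=2 (even) → k=1
i=0: a=12 ⇒ p=12, q=1
i=1: a=12 ⇒ p=145, q=12
(x₁, y₁) = (145, 12);  145² − 146·12² = 1 ✓

145 12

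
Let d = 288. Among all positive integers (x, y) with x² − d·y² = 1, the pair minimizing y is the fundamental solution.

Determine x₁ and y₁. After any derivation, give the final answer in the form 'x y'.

17 1

d=288: √d = [16; 1,32] (ℓ=2, even), read p_1/q_1
k=0  a_k=16  p_k/q_k = 16/1
k=1  a_k=1  p_k/q_k = 17/1
fundamental: x₁=17, y₁=1  (since 289 − 288·1 = 1)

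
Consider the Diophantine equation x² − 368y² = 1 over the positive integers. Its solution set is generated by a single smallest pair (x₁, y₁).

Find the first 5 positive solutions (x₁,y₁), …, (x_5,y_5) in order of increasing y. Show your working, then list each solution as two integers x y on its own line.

1151 60
2649601 138120
6099380351 317952180
14040770918401 731925780240
32321848554778751 1684892828160300

√368 = [19; 5,2,5,38, …], period ℓ=4 (even) → k=3
i=0: a=19 ⇒ p=19, q=1
i=1: a=5 ⇒ p=96, q=5
i=2: a=2 ⇒ p=211, q=11
i=3: a=5 ⇒ p=1151, q=60
(x₁, y₁) = (1151, 60);  1151² − 368·60² = 1 ✓
(x_2, y_2) = (1151·1151 + 368·60·60, 1151·60 + 60·1151) = (2649601, 138120)
(x_3, y_3) = (1151·2649601 + 368·60·138120, 1151·138120 + 60·2649601) = (6099380351, 317952180)
(x_4, y_4) = (1151·6099380351 + 368·60·317952180, 1151·317952180 + 60·6099380351) = (14040770918401, 731925780240)
(x_5, y_5) = (1151·14040770918401 + 368·60·731925780240, 1151·731925780240 + 60·14040770918401) = (32321848554778751, 1684892828160300)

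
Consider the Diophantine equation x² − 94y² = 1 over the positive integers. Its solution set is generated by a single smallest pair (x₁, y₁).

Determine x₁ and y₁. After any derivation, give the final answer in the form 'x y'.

2143295 221064

[9; 1,2,3,1,1,…,2,1,18] for √94; ℓ=16 ⇒ convergent index 15
k=0  a_k=9  p_k/q_k = 9/1
…
k=8  a_k=8  p_k/q_k = 12953/1336
k=9  a_k=1  p_k/q_k = 14417/1487
…
k=11  a_k=1  p_k/q_k = 99455/10258
…
k=14  a_k=2  p_k/q_k = 1490361/153719
k=15  a_k=1  p_k/q_k = 2143295/221064
→ (2143295, 221064).  Check: 2143295²=4593713457025, 94·221064²=4593713457024, difference 1.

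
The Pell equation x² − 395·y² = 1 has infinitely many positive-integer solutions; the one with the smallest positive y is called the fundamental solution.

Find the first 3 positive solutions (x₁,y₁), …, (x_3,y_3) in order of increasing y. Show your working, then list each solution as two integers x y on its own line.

159 8
50561 2544
16078239 808984

√395 → a₀=19, period (1,6,1,38); ℓ=4 even so k=3
i=0: a=19 ⇒ p=19, q=1
i=1: a=1 ⇒ p=20, q=1
i=2: a=6 ⇒ p=139, q=7
i=3: a=1 ⇒ p=159, q=8
fundamental: x₁=159, y₁=8  (since 25281 − 395·64 = 1)
n=2: (159,8)∘(159,8) = (159·159+395·8·8, 159·8+8·159) = (50561,2544)
n=3: (50561,2544)∘(159,8) = (159·50561+395·8·2544, 159·2544+8·50561) = (16078239,808984)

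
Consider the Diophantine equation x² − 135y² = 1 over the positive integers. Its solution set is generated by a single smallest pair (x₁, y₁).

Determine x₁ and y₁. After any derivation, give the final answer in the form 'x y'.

[11; 1,1,1,1,1,1,1,22] for √135; ℓ=8 ⇒ convergent index 7
step 0: (11, 1)  from 11·(1,0) + (0,1)
…
step 2: (23, 2)  from 1·(12,1) + (11,1)
step 3: (35, 3)  from 1·(23,2) + (12,1)
…
step 5: (93, 8)  from 1·(58,5) + (35,3)
step 6: (151, 13)  from 1·(93,8) + (58,5)
step 7: (244, 21)  from 1·(151,13) + (93,8)
fundamental: x₁=244, y₁=21  (since 59536 − 135·441 = 1)

244 21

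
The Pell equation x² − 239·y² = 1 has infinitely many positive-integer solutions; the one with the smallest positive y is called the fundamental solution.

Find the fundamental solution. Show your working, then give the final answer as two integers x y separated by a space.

6195120 400729

√239 = [15; 2,5,1,2,4,15,4,2,1,5,2,30, …], period ℓ=12 (even) → k=11
step 0: (15, 1)  from 15·(1,0) + (0,1)
…
step 9: (500258, 32359)  from 1·(346141,22390) + (154117,9969)
step 10: (2847431, 184185)  from 5·(500258,32359) + (346141,22390)
step 11: (6195120, 400729)  from 2·(2847431,184185) + (500258,32359)
(x₁, y₁) = (6195120, 400729);  6195120² − 239·400729² = 1 ✓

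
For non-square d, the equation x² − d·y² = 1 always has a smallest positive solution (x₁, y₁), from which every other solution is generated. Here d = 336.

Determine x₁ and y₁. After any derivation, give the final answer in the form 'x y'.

√336 = [18; 3,36, …], period ℓ=2 (even) → k=1
i=0: a=18 ⇒ p=18, q=1
i=1: a=3 ⇒ p=55, q=3
(x₁, y₁) = (55, 3);  55² − 336·3² = 1 ✓

55 3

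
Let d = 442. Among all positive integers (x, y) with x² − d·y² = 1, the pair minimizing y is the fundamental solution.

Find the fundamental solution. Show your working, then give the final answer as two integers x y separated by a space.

d=442: √d = [21; 42] (ℓ=1, odd), read p_1/q_1
i=0: a=21 ⇒ p=21, q=1
i=1: a=42 ⇒ p=883, q=42
→ (883, 42).  Check: 883²=779689, 442·42²=779688, difference 1.

883 42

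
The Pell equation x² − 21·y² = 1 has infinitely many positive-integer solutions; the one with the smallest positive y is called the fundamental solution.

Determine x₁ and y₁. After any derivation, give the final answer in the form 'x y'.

55 12

[4; 1,1,2,1,1,8] for √21; ℓ=6 ⇒ convergent index 5
step 0: (4, 1)  from 4·(1,0) + (0,1)
…
step 3: (23, 5)  from 2·(9,2) + (5,1)
step 4: (32, 7)  from 1·(23,5) + (9,2)
step 5: (55, 12)  from 1·(32,7) + (23,5)
→ (55, 12).  Check: 55²=3025, 21·12²=3024, difference 1.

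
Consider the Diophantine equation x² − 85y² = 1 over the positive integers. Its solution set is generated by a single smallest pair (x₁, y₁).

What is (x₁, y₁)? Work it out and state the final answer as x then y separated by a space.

√85 = [9; 4,1,1,4,18, …], period ℓ=5 (odd) → k=9
i=0: a=9 ⇒ p=9, q=1
i=1: a=4 ⇒ p=37, q=4
i=2: a=1 ⇒ p=46, q=5
…
i=4: a=4 ⇒ p=378, q=41
i=5: a=18 ⇒ p=6887, q=747
…
i=7: a=1 ⇒ p=34813, q=3776
i=8: a=1 ⇒ p=62739, q=6805
i=9: a=4 ⇒ p=285769, q=30996
(x₁, y₁) = (285769, 30996);  285769² − 85·30996² = 1 ✓

285769 30996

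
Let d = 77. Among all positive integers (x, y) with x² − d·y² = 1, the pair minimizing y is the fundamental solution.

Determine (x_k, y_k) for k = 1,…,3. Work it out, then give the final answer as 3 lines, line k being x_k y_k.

351 40
246401 28080
172973151 19712120

[8; 1,3,2,3,1,16] for √77; ℓ=6 ⇒ convergent index 5
step 0: (8, 1)  from 8·(1,0) + (0,1)
step 1: (9, 1)  from 1·(8,1) + (1,0)
step 2: (35, 4)  from 3·(9,1) + (8,1)
…
step 4: (272, 31)  from 3·(79,9) + (35,4)
step 5: (351, 40)  from 1·(272,31) + (79,9)
→ (351, 40).  Check: 351²=123201, 77·40²=123200, difference 1.
n=2: (351,40)∘(351,40) = (351·351+77·40·40, 351·40+40·351) = (246401,28080)
n=3: (246401,28080)∘(351,40) = (351·246401+77·40·28080, 351·28080+40·246401) = (172973151,19712120)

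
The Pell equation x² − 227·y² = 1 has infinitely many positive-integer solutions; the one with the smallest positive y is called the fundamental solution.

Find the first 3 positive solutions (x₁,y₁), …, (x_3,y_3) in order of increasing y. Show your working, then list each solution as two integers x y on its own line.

226 15
102151 6780
46172026 3064545

√227 = [15; 15,30, …], period ℓ=2 (even) → k=1
i=0: a=15 ⇒ p=15, q=1
i=1: a=15 ⇒ p=226, q=15
fundamental: x₁=226, y₁=15  (since 51076 − 227·225 = 1)
(226+15√227)^2 = 102151 + 6780√227
(226+15√227)^3 = 46172026 + 3064545√227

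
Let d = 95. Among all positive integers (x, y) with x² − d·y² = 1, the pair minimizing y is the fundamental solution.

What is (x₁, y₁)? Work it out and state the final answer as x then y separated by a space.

d=95: √d = [9; 1,2,1,18] (ℓ=4, even), read p_3/q_3
step 0: (9, 1)  from 9·(1,0) + (0,1)
…
step 2: (29, 3)  from 2·(10,1) + (9,1)
step 3: (39, 4)  from 1·(29,3) + (10,1)
fundamental: x₁=39, y₁=4  (since 1521 − 95·16 = 1)

39 4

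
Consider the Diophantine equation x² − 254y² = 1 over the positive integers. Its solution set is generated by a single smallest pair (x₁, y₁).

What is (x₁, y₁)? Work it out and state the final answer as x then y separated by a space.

[15; 1,14,1,30] for √254; ℓ=4 ⇒ convergent index 3
k=0  a_k=15  p_k/q_k = 15/1
k=1  a_k=1  p_k/q_k = 16/1
k=2  a_k=14  p_k/q_k = 239/15
k=3  a_k=1  p_k/q_k = 255/16
(x₁, y₁) = (255, 16);  255² − 254·16² = 1 ✓

255 16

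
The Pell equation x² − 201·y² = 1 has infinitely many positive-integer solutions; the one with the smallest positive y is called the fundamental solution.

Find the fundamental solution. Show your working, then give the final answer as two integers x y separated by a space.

√201 → a₀=14, period (5,1,1,1,2,…,1,5,28); ℓ=14 even so k=13
a_0=14:  p_0=14·1+0=14,  q_0=14·0+1=1
…
a_8=1:  p_8=1·7670+879=8549,  q_8=1·541+62=603
…
a_11=1:  p_11=1·33317+24768=58085,  q_11=1·2350+1747=4097
a_12=1:  p_12=1·58085+33317=91402,  q_12=1·4097+2350=6447
a_13=5:  p_13=5·91402+58085=515095,  q_13=5·6447+4097=36332
fundamental: x₁=515095, y₁=36332  (since 265322859025 − 201·1320014224 = 1)

515095 36332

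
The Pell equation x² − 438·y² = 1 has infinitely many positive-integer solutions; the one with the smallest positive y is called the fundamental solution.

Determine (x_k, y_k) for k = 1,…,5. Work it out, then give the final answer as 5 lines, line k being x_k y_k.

[20; 1,12,1,40] for √438; ℓ=4 ⇒ convergent index 3
i=0: a=20 ⇒ p=20, q=1
…
i=2: a=12 ⇒ p=272, q=13
i=3: a=1 ⇒ p=293, q=14
(x₁, y₁) = (293, 14);  293² − 438·14² = 1 ✓
k=2:  x_2 = 293·293+438·14·14 = 171697,  y_2 = 293·14+14·293 = 8204
k=3:  x_3 = 293·171697+438·14·8204 = 100614149,  y_3 = 293·8204+14·171697 = 4807530
k=4:  x_4 = 293·100614149+438·14·4807530 = 58959719617,  y_4 = 293·4807530+14·100614149 = 2817204376
k=5:  x_5 = 293·58959719617+438·14·2817204376 = 34550295081413,  y_5 = 293·2817204376+14·58959719617 = 1650876956806

293 14
171697 8204
100614149 4807530
58959719617 2817204376
34550295081413 1650876956806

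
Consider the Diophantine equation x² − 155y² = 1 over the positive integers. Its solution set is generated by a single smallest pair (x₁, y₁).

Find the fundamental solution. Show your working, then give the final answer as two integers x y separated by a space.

√155 → a₀=12, period (2,4,2,24); ℓ=4 even so k=3
k=0  a_k=12  p_k/q_k = 12/1
…
k=2  a_k=4  p_k/q_k = 112/9
k=3  a_k=2  p_k/q_k = 249/20
→ (249, 20).  Check: 249²=62001, 155·20²=62000, difference 1.

249 20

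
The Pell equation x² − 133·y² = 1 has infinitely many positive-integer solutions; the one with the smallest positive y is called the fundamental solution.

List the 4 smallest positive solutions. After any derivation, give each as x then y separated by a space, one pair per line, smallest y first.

√133 → a₀=11, period (1,1,7,5,1,…,1,1,22); ℓ=16 even so k=15
a_0=11:  p_0=11·1+0=11,  q_0=11·0+1=1
…
a_4=5:  p_4=5·173+23=888,  q_4=5·15+2=77
…
a_8=2:  p_8=2·3010+1949=7969,  q_8=2·261+169=691
a_9=1:  p_9=1·7969+3010=10979,  q_9=1·691+261=952
…
a_14=1:  p_14=1·1210008+168583=1378591,  q_14=1·104921+14618=119539
a_15=1:  p_15=1·1378591+1210008=2588599,  q_15=1·119539+104921=224460
→ (2588599, 224460).  Check: 2588599²=6700844782801, 133·224460²=6700844782800, difference 1.
(x_2, y_2) = (2588599·2588599 + 133·224460·224460, 2588599·224460 + 224460·2588599) = (13401689565601, 1162073863080)
(x_3, y_3) = (2588599·13401689565601 + 133·224460·1162073863080, 2588599·1162073863080 + 224460·13401689565601) = (69383200415647777399, 6016286479789825380)
(x_4, y_4) = (2588599·69383200415647777399 + 133·224460·6016286479789825380, 2588599·6016286479789825380 + 224460·69383200415647777399) = (359210566425477440164982401, 31147506330593762303822160)

2588599 224460
13401689565601 1162073863080
69383200415647777399 6016286479789825380
359210566425477440164982401 31147506330593762303822160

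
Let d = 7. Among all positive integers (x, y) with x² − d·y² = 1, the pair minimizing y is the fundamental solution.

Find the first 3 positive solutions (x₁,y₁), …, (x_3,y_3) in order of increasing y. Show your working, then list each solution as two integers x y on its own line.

8 3
127 48
2024 765

d=7: √d = [2; 1,1,1,4] (ℓ=4, even), read p_3/q_3
k=0  a_k=2  p_k/q_k = 2/1
k=1  a_k=1  p_k/q_k = 3/1
k=2  a_k=1  p_k/q_k = 5/2
k=3  a_k=1  p_k/q_k = 8/3
→ (8, 3).  Check: 8²=64, 7·3²=63, difference 1.
(8+3√7)^2 = 127 + 48√7
(8+3√7)^3 = 2024 + 765√7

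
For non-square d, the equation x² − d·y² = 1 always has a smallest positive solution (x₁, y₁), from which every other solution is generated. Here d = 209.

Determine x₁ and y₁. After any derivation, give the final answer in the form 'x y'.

√209 = [14; 2,5,3,2,3,5,2,28, …], period ℓ=8 (even) → k=7
step 0: (14, 1)  from 14·(1,0) + (0,1)
…
step 3: (506, 35)  from 3·(159,11) + (29,2)
step 4: (1171, 81)  from 2·(506,35) + (159,11)
…
step 6: (21266, 1471)  from 5·(4019,278) + (1171,81)
step 7: (46551, 3220)  from 2·(21266,1471) + (4019,278)
(x₁, y₁) = (46551, 3220);  46551² − 209·3220² = 1 ✓

46551 3220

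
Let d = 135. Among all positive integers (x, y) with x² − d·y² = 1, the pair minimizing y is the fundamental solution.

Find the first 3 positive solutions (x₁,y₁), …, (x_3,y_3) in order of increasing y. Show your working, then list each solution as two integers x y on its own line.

244 21
119071 10248
58106404 5001003

d=135: √d = [11; 1,1,1,1,1,1,1,22] (ℓ=8, even), read p_7/q_7
i=0: a=11 ⇒ p=11, q=1
…
i=6: a=1 ⇒ p=151, q=13
i=7: a=1 ⇒ p=244, q=21
→ (244, 21).  Check: 244²=59536, 135·21²=59535, difference 1.
k=2:  x_2 = 244·244+135·21·21 = 119071,  y_2 = 244·21+21·244 = 10248
k=3:  x_3 = 244·119071+135·21·10248 = 58106404,  y_3 = 244·10248+21·119071 = 5001003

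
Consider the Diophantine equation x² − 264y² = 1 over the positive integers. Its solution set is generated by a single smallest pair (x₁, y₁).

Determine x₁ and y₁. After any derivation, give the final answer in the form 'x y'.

√264 = [16; 4,32, …], period ℓ=2 (even) → k=1
k=0  a_k=16  p_k/q_k = 16/1
k=1  a_k=4  p_k/q_k = 65/4
→ (65, 4).  Check: 65²=4225, 264·4²=4224, difference 1.

65 4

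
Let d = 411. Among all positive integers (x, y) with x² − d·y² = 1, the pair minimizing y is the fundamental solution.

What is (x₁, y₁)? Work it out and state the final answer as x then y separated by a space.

49730 2453

√411 = [20; 3,1,1,1,19,1,1,1,3,40, …], period ℓ=10 (even) → k=9
k=0  a_k=20  p_k/q_k = 20/1
…
k=2  a_k=1  p_k/q_k = 81/4
k=3  a_k=1  p_k/q_k = 142/7
k=4  a_k=1  p_k/q_k = 223/11
…
k=6  a_k=1  p_k/q_k = 4602/227
…
k=8  a_k=1  p_k/q_k = 13583/670
k=9  a_k=3  p_k/q_k = 49730/2453
→ (49730, 2453).  Check: 49730²=2473072900, 411·2453²=2473072899, difference 1.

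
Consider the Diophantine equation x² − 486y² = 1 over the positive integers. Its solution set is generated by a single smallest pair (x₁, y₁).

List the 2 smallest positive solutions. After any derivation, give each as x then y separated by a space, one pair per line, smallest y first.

√486 → a₀=22, period (22,44); ℓ=2 even so k=1
i=0: a=22 ⇒ p=22, q=1
i=1: a=22 ⇒ p=485, q=22
→ (485, 22).  Check: 485²=235225, 486·22²=235224, difference 1.
n=2: (485,22)∘(485,22) = (485·485+486·22·22, 485·22+22·485) = (470449,21340)

485 22
470449 21340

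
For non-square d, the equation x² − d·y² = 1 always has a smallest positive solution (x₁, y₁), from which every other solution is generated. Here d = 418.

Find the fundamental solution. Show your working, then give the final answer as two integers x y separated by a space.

33857 1656

√418 → a₀=20, period (2,4,20,4,2,40); ℓ=6 even so k=5
step 0: (20, 1)  from 20·(1,0) + (0,1)
…
step 2: (184, 9)  from 4·(41,2) + (20,1)
step 3: (3721, 182)  from 20·(184,9) + (41,2)
step 4: (15068, 737)  from 4·(3721,182) + (184,9)
step 5: (33857, 1656)  from 2·(15068,737) + (3721,182)
→ (33857, 1656).  Check: 33857²=1146296449, 418·1656²=1146296448, difference 1.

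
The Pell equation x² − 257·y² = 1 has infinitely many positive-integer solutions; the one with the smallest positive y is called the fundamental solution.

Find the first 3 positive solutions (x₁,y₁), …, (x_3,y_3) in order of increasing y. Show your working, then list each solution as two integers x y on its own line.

d=257: √d = [16; 32] (ℓ=1, odd), read p_1/q_1
step 0: (16, 1)  from 16·(1,0) + (0,1)
step 1: (513, 32)  from 32·(16,1) + (1,0)
→ (513, 32).  Check: 513²=263169, 257·32²=263168, difference 1.
n=2: (513,32)∘(513,32) = (513·513+257·32·32, 513·32+32·513) = (526337,32832)
n=3: (526337,32832)∘(513,32) = (513·526337+257·32·32832, 513·32832+32·526337) = (540021249,33685600)

513 32
526337 32832
540021249 33685600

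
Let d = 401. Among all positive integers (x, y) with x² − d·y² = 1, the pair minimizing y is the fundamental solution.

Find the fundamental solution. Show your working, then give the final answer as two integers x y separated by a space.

√401 = [20; 40, …], period ℓ=1 (odd) → k=1
i=0: a=20 ⇒ p=20, q=1
i=1: a=40 ⇒ p=801, q=40
(x₁, y₁) = (801, 40);  801² − 401·40² = 1 ✓

801 40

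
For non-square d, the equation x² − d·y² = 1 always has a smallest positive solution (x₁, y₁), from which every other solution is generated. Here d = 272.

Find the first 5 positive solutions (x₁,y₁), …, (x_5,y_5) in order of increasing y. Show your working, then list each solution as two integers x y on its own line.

33 2
2177 132
143649 8710
9478657 574728
625447713 37923338

d=272: √d = [16; 2,32] (ℓ=2, even), read p_1/q_1
step 0: (16, 1)  from 16·(1,0) + (0,1)
step 1: (33, 2)  from 2·(16,1) + (1,0)
fundamental: x₁=33, y₁=2  (since 1089 − 272·4 = 1)
k=2:  x_2 = 33·33+272·2·2 = 2177,  y_2 = 33·2+2·33 = 132
k=3:  x_3 = 33·2177+272·2·132 = 143649,  y_3 = 33·132+2·2177 = 8710
k=4:  x_4 = 33·143649+272·2·8710 = 9478657,  y_4 = 33·8710+2·143649 = 574728
k=5:  x_5 = 33·9478657+272·2·574728 = 625447713,  y_5 = 33·574728+2·9478657 = 37923338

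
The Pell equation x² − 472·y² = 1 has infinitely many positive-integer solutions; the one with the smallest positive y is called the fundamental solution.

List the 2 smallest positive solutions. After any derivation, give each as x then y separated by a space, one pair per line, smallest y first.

306917 14127
188396089777 8671632918

[21; 1,2,1,1,1,…,2,1,42] for √472; ℓ=14 ⇒ convergent index 13
k=0  a_k=21  p_k/q_k = 21/1
…
k=3  a_k=1  p_k/q_k = 87/4
k=4  a_k=1  p_k/q_k = 152/7
k=5  a_k=1  p_k/q_k = 239/11
…
k=8  a_k=4  p_k/q_k = 24224/1115
…
k=11  a_k=1  p_k/q_k = 84230/3877
k=12  a_k=2  p_k/q_k = 222687/10250
k=13  a_k=1  p_k/q_k = 306917/14127
(x₁, y₁) = (306917, 14127);  306917² − 472·14127² = 1 ✓
k=2:  x_2 = 306917·306917+472·14127·14127 = 188396089777,  y_2 = 306917·14127+14127·306917 = 8671632918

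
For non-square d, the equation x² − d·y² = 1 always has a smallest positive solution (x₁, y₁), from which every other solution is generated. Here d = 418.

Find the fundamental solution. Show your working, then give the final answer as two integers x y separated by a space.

√418 = [20; 2,4,20,4,2,40, …], period ℓ=6 (even) → k=5
i=0: a=20 ⇒ p=20, q=1
…
i=4: a=4 ⇒ p=15068, q=737
i=5: a=2 ⇒ p=33857, q=1656
(x₁, y₁) = (33857, 1656);  33857² − 418·1656² = 1 ✓

33857 1656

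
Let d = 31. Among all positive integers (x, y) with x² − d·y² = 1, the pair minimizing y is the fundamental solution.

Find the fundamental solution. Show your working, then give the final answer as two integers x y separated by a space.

√31 → a₀=5, period (1,1,3,5,3,1,1,10); ℓ=8 even so k=7
a_0=5:  p_0=5·1+0=5,  q_0=5·0+1=1
a_1=1:  p_1=1·5+1=6,  q_1=1·1+0=1
…
a_3=3:  p_3=3·11+6=39,  q_3=3·2+1=7
…
a_5=3:  p_5=3·206+39=657,  q_5=3·37+7=118
a_6=1:  p_6=1·657+206=863,  q_6=1·118+37=155
a_7=1:  p_7=1·863+657=1520,  q_7=1·155+118=273
(x₁, y₁) = (1520, 273);  1520² − 31·273² = 1 ✓

1520 273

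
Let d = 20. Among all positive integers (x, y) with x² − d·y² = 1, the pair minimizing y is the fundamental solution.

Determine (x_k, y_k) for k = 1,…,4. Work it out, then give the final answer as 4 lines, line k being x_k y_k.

[4; 2,8] for √20; ℓ=2 ⇒ convergent index 1
step 0: (4, 1)  from 4·(1,0) + (0,1)
step 1: (9, 2)  from 2·(4,1) + (1,0)
fundamental: x₁=9, y₁=2  (since 81 − 20·4 = 1)
k=2:  x_2 = 9·9+20·2·2 = 161,  y_2 = 9·2+2·9 = 36
k=3:  x_3 = 9·161+20·2·36 = 2889,  y_3 = 9·36+2·161 = 646
k=4:  x_4 = 9·2889+20·2·646 = 51841,  y_4 = 9·646+2·2889 = 11592

9 2
161 36
2889 646
51841 11592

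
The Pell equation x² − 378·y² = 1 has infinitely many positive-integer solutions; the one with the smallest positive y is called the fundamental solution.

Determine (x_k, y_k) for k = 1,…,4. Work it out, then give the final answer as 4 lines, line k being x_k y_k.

8749 450
153090001 7874100
2678768828749 137781001350
46873096812360001 2410891953748200

√378 = [19; 2,3,1,4,1,3,2,38, …], period ℓ=8 (even) → k=7
a_0=19:  p_0=19·1+0=19,  q_0=19·0+1=1
a_1=2:  p_1=2·19+1=39,  q_1=2·1+0=2
a_2=3:  p_2=3·39+19=136,  q_2=3·2+1=7
a_3=1:  p_3=1·136+39=175,  q_3=1·7+2=9
a_4=4:  p_4=4·175+136=836,  q_4=4·9+7=43
a_5=1:  p_5=1·836+175=1011,  q_5=1·43+9=52
a_6=3:  p_6=3·1011+836=3869,  q_6=3·52+43=199
a_7=2:  p_7=2·3869+1011=8749,  q_7=2·199+52=450
→ (8749, 450).  Check: 8749²=76545001, 378·450²=76545000, difference 1.
(x_2, y_2) = (8749·8749 + 378·450·450, 8749·450 + 450·8749) = (153090001, 7874100)
(x_3, y_3) = (8749·153090001 + 378·450·7874100, 8749·7874100 + 450·153090001) = (2678768828749, 137781001350)
(x_4, y_4) = (8749·2678768828749 + 378·450·137781001350, 8749·137781001350 + 450·2678768828749) = (46873096812360001, 2410891953748200)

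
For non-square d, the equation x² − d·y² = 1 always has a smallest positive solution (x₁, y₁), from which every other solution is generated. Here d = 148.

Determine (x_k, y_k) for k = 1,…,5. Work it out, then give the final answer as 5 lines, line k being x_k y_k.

73 6
10657 876
1555849 127890
227143297 18671064
33161365513 2725847454

√148 = [12; 6,24, …], period ℓ=2 (even) → k=1
a_0=12:  p_0=12·1+0=12,  q_0=12·0+1=1
a_1=6:  p_1=6·12+1=73,  q_1=6·1+0=6
→ (73, 6).  Check: 73²=5329, 148·6²=5328, difference 1.
n=2: (73,6)∘(73,6) = (73·73+148·6·6, 73·6+6·73) = (10657,876)
n=3: (10657,876)∘(73,6) = (73·10657+148·6·876, 73·876+6·10657) = (1555849,127890)
n=4: (1555849,127890)∘(73,6) = (73·1555849+148·6·127890, 73·127890+6·1555849) = (227143297,18671064)
n=5: (227143297,18671064)∘(73,6) = (73·227143297+148·6·18671064, 73·18671064+6·227143297) = (33161365513,2725847454)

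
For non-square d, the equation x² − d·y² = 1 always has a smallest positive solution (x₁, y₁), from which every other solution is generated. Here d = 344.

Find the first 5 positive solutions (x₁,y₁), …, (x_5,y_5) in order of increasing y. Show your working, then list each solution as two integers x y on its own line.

d=344: √d = [18; 1,1,4,1,3,1,4,1,1,36] (ℓ=10, even), read p_9/q_9
k=0  a_k=18  p_k/q_k = 18/1
k=1  a_k=1  p_k/q_k = 19/1
k=2  a_k=1  p_k/q_k = 37/2
k=3  a_k=4  p_k/q_k = 167/9
k=4  a_k=1  p_k/q_k = 204/11
k=5  a_k=3  p_k/q_k = 779/42
k=6  a_k=1  p_k/q_k = 983/53
k=7  a_k=4  p_k/q_k = 4711/254
k=8  a_k=1  p_k/q_k = 5694/307
k=9  a_k=1  p_k/q_k = 10405/561
fundamental: x₁=10405, y₁=561  (since 108264025 − 344·314721 = 1)
n=2: (10405,561)∘(10405,561) = (10405·10405+344·561·561, 10405·561+561·10405) = (216528049,11674410)
n=3: (216528049,11674410)∘(10405,561) = (10405·216528049+344·561·11674410, 10405·11674410+561·216528049) = (4505948689285,242944471539)
n=4: (4505948689285,242944471539)∘(10405,561) = (10405·4505948689285+344·561·242944471539, 10405·242944471539+561·4505948689285) = (93768792007492801,5055674441052180)
n=5: (93768792007492801,5055674441052180)∘(10405,561) = (10405·93768792007492801+344·561·5055674441052180, 10405·5055674441052180+561·93768792007492801) = (1951328557169976499525,105208584875351394261)

10405 561
216528049 11674410
4505948689285 242944471539
93768792007492801 5055674441052180
1951328557169976499525 105208584875351394261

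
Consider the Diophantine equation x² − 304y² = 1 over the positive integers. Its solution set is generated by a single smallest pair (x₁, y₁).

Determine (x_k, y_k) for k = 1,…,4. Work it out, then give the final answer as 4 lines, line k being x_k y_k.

57799 3315
6681448801 383207370
772362118440199 44298005553945
89283516160768675201 5120760845641726740

√304 → a₀=17, period (2,3,2,1,1,1,1,1,2,3,2,34); ℓ=12 even so k=11
i=0: a=17 ⇒ p=17, q=1
i=1: a=2 ⇒ p=35, q=2
i=2: a=3 ⇒ p=122, q=7
i=3: a=2 ⇒ p=279, q=16
i=4: a=1 ⇒ p=401, q=23
…
i=6: a=1 ⇒ p=1081, q=62
i=7: a=1 ⇒ p=1761, q=101
i=8: a=1 ⇒ p=2842, q=163
i=9: a=2 ⇒ p=7445, q=427
i=10: a=3 ⇒ p=25177, q=1444
i=11: a=2 ⇒ p=57799, q=3315
(x₁, y₁) = (57799, 3315);  57799² − 304·3315² = 1 ✓
(57799+3315√304)^2 = 6681448801 + 383207370√304
(57799+3315√304)^3 = 772362118440199 + 44298005553945√304
(57799+3315√304)^4 = 89283516160768675201 + 5120760845641726740√304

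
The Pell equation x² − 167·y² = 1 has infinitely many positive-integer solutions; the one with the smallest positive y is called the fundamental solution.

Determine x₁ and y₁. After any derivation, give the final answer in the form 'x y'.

168 13

d=167: √d = [12; 1,11,1,24] (ℓ=4, even), read p_3/q_3
step 0: (12, 1)  from 12·(1,0) + (0,1)
…
step 2: (155, 12)  from 11·(13,1) + (12,1)
step 3: (168, 13)  from 1·(155,12) + (13,1)
fundamental: x₁=168, y₁=13  (since 28224 − 167·169 = 1)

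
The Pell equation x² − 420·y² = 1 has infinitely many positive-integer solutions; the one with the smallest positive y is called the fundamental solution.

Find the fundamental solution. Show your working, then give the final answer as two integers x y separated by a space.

41 2

√420 = [20; 2,40, …], period ℓ=2 (even) → k=1
i=0: a=20 ⇒ p=20, q=1
i=1: a=2 ⇒ p=41, q=2
(x₁, y₁) = (41, 2);  41² − 420·2² = 1 ✓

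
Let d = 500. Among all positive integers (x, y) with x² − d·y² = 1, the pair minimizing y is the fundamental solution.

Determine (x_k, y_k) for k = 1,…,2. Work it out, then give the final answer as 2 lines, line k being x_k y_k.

[22; 2,1,3,2,1,…,1,2,44] for √500; ℓ=14 ⇒ convergent index 13
k=0  a_k=22  p_k/q_k = 22/1
…
k=3  a_k=3  p_k/q_k = 246/11
…
k=5  a_k=1  p_k/q_k = 805/36
…
k=7  a_k=10  p_k/q_k = 14445/646
…
k=9  a_k=1  p_k/q_k = 30254/1353
…
k=11  a_k=3  p_k/q_k = 259205/11592
k=12  a_k=1  p_k/q_k = 335522/15005
k=13  a_k=2  p_k/q_k = 930249/41602
→ (930249, 41602).  Check: 930249²=865363202001, 500·41602²=865363202000, difference 1.
k=2:  x_2 = 930249·930249+500·41602·41602 = 1730726404001,  y_2 = 930249·41602+41602·930249 = 77400437796

930249 41602
1730726404001 77400437796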